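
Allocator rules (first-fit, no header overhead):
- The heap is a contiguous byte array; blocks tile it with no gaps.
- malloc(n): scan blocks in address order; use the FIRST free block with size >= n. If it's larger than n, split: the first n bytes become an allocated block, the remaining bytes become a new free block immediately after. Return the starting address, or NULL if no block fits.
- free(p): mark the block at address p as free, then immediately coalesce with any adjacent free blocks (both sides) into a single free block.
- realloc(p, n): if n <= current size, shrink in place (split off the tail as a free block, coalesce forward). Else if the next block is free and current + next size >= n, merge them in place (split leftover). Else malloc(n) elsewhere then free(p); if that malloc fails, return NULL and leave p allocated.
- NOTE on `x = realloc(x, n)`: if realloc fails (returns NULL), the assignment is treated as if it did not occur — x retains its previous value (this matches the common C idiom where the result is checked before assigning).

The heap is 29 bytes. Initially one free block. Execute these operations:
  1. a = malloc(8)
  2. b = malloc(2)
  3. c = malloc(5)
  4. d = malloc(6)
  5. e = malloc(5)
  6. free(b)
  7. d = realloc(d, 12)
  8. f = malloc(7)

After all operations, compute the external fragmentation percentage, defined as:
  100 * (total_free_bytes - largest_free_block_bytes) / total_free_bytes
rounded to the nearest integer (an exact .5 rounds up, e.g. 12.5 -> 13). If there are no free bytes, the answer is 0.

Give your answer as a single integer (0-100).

Answer: 40

Derivation:
Op 1: a = malloc(8) -> a = 0; heap: [0-7 ALLOC][8-28 FREE]
Op 2: b = malloc(2) -> b = 8; heap: [0-7 ALLOC][8-9 ALLOC][10-28 FREE]
Op 3: c = malloc(5) -> c = 10; heap: [0-7 ALLOC][8-9 ALLOC][10-14 ALLOC][15-28 FREE]
Op 4: d = malloc(6) -> d = 15; heap: [0-7 ALLOC][8-9 ALLOC][10-14 ALLOC][15-20 ALLOC][21-28 FREE]
Op 5: e = malloc(5) -> e = 21; heap: [0-7 ALLOC][8-9 ALLOC][10-14 ALLOC][15-20 ALLOC][21-25 ALLOC][26-28 FREE]
Op 6: free(b) -> (freed b); heap: [0-7 ALLOC][8-9 FREE][10-14 ALLOC][15-20 ALLOC][21-25 ALLOC][26-28 FREE]
Op 7: d = realloc(d, 12) -> NULL (d unchanged); heap: [0-7 ALLOC][8-9 FREE][10-14 ALLOC][15-20 ALLOC][21-25 ALLOC][26-28 FREE]
Op 8: f = malloc(7) -> f = NULL; heap: [0-7 ALLOC][8-9 FREE][10-14 ALLOC][15-20 ALLOC][21-25 ALLOC][26-28 FREE]
Free blocks: [2 3] total_free=5 largest=3 -> 100*(5-3)/5 = 200/5 = 40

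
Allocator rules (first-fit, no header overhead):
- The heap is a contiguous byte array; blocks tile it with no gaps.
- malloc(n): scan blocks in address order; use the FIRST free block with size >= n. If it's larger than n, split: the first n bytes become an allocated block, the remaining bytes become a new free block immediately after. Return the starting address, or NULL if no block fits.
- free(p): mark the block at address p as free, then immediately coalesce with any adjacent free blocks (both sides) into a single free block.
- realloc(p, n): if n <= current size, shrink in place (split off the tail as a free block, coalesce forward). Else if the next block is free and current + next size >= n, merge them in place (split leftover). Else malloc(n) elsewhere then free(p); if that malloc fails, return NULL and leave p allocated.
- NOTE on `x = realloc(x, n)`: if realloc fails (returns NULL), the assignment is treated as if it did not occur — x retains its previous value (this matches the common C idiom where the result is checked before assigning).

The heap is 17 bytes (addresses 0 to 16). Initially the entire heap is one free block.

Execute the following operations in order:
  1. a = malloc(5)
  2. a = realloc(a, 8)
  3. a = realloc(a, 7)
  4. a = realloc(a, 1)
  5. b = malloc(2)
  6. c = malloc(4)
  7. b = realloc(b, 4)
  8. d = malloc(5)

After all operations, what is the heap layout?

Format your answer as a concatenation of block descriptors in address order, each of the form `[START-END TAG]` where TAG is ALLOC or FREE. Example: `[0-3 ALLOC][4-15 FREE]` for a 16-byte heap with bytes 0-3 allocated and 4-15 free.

Answer: [0-0 ALLOC][1-2 FREE][3-6 ALLOC][7-10 ALLOC][11-15 ALLOC][16-16 FREE]

Derivation:
Op 1: a = malloc(5) -> a = 0; heap: [0-4 ALLOC][5-16 FREE]
Op 2: a = realloc(a, 8) -> a = 0; heap: [0-7 ALLOC][8-16 FREE]
Op 3: a = realloc(a, 7) -> a = 0; heap: [0-6 ALLOC][7-16 FREE]
Op 4: a = realloc(a, 1) -> a = 0; heap: [0-0 ALLOC][1-16 FREE]
Op 5: b = malloc(2) -> b = 1; heap: [0-0 ALLOC][1-2 ALLOC][3-16 FREE]
Op 6: c = malloc(4) -> c = 3; heap: [0-0 ALLOC][1-2 ALLOC][3-6 ALLOC][7-16 FREE]
Op 7: b = realloc(b, 4) -> b = 7; heap: [0-0 ALLOC][1-2 FREE][3-6 ALLOC][7-10 ALLOC][11-16 FREE]
Op 8: d = malloc(5) -> d = 11; heap: [0-0 ALLOC][1-2 FREE][3-6 ALLOC][7-10 ALLOC][11-15 ALLOC][16-16 FREE]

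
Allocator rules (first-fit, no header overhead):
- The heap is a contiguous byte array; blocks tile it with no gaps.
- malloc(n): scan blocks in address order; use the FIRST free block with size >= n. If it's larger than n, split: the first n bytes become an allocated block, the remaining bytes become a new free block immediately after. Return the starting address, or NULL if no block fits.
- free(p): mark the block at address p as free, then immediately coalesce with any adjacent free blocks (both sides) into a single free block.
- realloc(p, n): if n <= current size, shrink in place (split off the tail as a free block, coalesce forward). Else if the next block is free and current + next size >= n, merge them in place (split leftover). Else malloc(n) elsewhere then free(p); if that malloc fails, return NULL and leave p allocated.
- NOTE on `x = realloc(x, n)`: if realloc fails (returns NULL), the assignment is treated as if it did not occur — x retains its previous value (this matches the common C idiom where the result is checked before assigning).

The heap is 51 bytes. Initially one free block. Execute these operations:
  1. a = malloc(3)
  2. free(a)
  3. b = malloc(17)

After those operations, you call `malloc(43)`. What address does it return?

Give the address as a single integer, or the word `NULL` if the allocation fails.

Op 1: a = malloc(3) -> a = 0; heap: [0-2 ALLOC][3-50 FREE]
Op 2: free(a) -> (freed a); heap: [0-50 FREE]
Op 3: b = malloc(17) -> b = 0; heap: [0-16 ALLOC][17-50 FREE]
malloc(43): first-fit scan over [0-16 ALLOC][17-50 FREE] -> NULL

Answer: NULL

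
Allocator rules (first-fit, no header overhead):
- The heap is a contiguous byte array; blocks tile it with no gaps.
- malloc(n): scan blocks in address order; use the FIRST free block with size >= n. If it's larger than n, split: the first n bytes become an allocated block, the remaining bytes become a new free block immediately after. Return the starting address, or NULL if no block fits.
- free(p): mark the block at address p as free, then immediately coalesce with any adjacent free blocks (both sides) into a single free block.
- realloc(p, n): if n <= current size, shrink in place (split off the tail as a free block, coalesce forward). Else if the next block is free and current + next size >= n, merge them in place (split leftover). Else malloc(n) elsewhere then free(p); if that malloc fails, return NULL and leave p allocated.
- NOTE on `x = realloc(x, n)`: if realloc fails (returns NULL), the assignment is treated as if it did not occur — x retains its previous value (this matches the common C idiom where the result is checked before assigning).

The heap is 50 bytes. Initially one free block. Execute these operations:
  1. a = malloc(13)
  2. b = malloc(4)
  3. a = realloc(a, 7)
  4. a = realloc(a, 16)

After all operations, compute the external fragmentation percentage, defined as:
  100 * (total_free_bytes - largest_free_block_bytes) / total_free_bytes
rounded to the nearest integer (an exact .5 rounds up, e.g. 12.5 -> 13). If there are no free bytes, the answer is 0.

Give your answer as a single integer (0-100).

Answer: 43

Derivation:
Op 1: a = malloc(13) -> a = 0; heap: [0-12 ALLOC][13-49 FREE]
Op 2: b = malloc(4) -> b = 13; heap: [0-12 ALLOC][13-16 ALLOC][17-49 FREE]
Op 3: a = realloc(a, 7) -> a = 0; heap: [0-6 ALLOC][7-12 FREE][13-16 ALLOC][17-49 FREE]
Op 4: a = realloc(a, 16) -> a = 17; heap: [0-12 FREE][13-16 ALLOC][17-32 ALLOC][33-49 FREE]
Free blocks: [13 17] total_free=30 largest=17 -> 100*(30-17)/30 = 1300/30 ≈ 43.333 -> rounds to 43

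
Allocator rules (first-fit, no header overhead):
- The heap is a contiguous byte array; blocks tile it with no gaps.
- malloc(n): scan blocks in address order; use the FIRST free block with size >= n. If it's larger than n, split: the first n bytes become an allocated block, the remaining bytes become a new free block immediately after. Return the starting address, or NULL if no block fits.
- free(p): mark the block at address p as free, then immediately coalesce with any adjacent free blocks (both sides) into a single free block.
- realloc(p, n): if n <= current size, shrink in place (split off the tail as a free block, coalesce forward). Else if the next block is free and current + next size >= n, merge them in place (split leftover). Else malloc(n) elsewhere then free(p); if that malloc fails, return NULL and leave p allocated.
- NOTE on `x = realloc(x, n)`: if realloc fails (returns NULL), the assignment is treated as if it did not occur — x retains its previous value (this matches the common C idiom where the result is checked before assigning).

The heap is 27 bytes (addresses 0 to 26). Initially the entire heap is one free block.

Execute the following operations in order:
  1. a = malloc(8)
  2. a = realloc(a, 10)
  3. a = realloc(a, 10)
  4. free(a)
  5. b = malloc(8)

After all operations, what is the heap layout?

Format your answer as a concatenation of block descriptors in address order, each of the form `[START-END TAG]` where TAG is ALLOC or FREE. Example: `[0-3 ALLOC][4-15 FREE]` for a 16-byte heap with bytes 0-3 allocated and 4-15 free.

Answer: [0-7 ALLOC][8-26 FREE]

Derivation:
Op 1: a = malloc(8) -> a = 0; heap: [0-7 ALLOC][8-26 FREE]
Op 2: a = realloc(a, 10) -> a = 0; heap: [0-9 ALLOC][10-26 FREE]
Op 3: a = realloc(a, 10) -> a = 0; heap: [0-9 ALLOC][10-26 FREE]
Op 4: free(a) -> (freed a); heap: [0-26 FREE]
Op 5: b = malloc(8) -> b = 0; heap: [0-7 ALLOC][8-26 FREE]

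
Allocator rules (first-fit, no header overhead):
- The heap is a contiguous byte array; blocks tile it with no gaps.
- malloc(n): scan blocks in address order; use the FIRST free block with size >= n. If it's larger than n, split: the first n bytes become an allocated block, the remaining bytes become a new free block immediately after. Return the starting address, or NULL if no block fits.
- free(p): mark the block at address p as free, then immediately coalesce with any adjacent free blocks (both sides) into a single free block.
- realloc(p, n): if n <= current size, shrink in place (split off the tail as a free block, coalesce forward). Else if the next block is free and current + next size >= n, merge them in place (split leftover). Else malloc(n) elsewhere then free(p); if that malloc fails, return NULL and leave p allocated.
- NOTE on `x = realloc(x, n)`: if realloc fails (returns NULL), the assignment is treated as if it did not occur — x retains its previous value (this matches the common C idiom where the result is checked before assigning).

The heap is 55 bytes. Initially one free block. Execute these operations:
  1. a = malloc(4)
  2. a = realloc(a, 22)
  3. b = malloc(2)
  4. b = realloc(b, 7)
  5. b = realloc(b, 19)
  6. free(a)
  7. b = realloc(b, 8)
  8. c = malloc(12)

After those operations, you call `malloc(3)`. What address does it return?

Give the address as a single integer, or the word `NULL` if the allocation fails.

Op 1: a = malloc(4) -> a = 0; heap: [0-3 ALLOC][4-54 FREE]
Op 2: a = realloc(a, 22) -> a = 0; heap: [0-21 ALLOC][22-54 FREE]
Op 3: b = malloc(2) -> b = 22; heap: [0-21 ALLOC][22-23 ALLOC][24-54 FREE]
Op 4: b = realloc(b, 7) -> b = 22; heap: [0-21 ALLOC][22-28 ALLOC][29-54 FREE]
Op 5: b = realloc(b, 19) -> b = 22; heap: [0-21 ALLOC][22-40 ALLOC][41-54 FREE]
Op 6: free(a) -> (freed a); heap: [0-21 FREE][22-40 ALLOC][41-54 FREE]
Op 7: b = realloc(b, 8) -> b = 22; heap: [0-21 FREE][22-29 ALLOC][30-54 FREE]
Op 8: c = malloc(12) -> c = 0; heap: [0-11 ALLOC][12-21 FREE][22-29 ALLOC][30-54 FREE]
malloc(3): first-fit scan over [0-11 ALLOC][12-21 FREE][22-29 ALLOC][30-54 FREE] -> 12

Answer: 12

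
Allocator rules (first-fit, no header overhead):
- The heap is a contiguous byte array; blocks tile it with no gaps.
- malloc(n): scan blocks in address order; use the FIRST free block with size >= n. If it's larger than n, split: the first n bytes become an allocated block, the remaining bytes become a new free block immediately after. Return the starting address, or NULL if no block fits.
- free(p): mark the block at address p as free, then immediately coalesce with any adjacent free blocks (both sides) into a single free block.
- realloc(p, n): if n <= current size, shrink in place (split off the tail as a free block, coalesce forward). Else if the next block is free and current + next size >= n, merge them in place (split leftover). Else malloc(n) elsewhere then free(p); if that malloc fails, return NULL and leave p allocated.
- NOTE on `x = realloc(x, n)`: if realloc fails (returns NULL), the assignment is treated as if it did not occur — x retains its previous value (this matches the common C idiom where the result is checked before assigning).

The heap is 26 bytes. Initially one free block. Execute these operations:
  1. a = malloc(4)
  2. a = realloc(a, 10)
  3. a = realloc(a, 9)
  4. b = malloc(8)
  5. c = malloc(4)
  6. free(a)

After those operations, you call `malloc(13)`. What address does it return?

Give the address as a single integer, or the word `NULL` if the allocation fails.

Op 1: a = malloc(4) -> a = 0; heap: [0-3 ALLOC][4-25 FREE]
Op 2: a = realloc(a, 10) -> a = 0; heap: [0-9 ALLOC][10-25 FREE]
Op 3: a = realloc(a, 9) -> a = 0; heap: [0-8 ALLOC][9-25 FREE]
Op 4: b = malloc(8) -> b = 9; heap: [0-8 ALLOC][9-16 ALLOC][17-25 FREE]
Op 5: c = malloc(4) -> c = 17; heap: [0-8 ALLOC][9-16 ALLOC][17-20 ALLOC][21-25 FREE]
Op 6: free(a) -> (freed a); heap: [0-8 FREE][9-16 ALLOC][17-20 ALLOC][21-25 FREE]
malloc(13): first-fit scan over [0-8 FREE][9-16 ALLOC][17-20 ALLOC][21-25 FREE] -> NULL

Answer: NULL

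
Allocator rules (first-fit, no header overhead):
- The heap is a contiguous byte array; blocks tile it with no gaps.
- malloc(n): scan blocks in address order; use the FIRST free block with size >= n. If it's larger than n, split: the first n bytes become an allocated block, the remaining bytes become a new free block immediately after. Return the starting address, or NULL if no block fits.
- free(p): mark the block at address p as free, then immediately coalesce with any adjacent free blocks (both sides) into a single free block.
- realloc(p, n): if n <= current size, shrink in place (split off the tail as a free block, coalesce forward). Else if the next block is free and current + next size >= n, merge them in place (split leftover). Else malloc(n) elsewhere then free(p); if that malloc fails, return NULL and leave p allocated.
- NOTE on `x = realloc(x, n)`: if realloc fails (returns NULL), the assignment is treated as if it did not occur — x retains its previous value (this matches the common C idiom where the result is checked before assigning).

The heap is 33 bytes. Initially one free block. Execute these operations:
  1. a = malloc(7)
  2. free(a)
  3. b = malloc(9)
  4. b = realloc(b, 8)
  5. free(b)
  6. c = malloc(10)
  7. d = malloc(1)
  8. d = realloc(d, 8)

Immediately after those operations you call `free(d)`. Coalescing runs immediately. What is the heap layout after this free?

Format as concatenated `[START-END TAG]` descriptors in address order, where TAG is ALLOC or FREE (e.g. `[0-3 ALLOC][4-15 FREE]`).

Answer: [0-9 ALLOC][10-32 FREE]

Derivation:
Op 1: a = malloc(7) -> a = 0; heap: [0-6 ALLOC][7-32 FREE]
Op 2: free(a) -> (freed a); heap: [0-32 FREE]
Op 3: b = malloc(9) -> b = 0; heap: [0-8 ALLOC][9-32 FREE]
Op 4: b = realloc(b, 8) -> b = 0; heap: [0-7 ALLOC][8-32 FREE]
Op 5: free(b) -> (freed b); heap: [0-32 FREE]
Op 6: c = malloc(10) -> c = 0; heap: [0-9 ALLOC][10-32 FREE]
Op 7: d = malloc(1) -> d = 10; heap: [0-9 ALLOC][10-10 ALLOC][11-32 FREE]
Op 8: d = realloc(d, 8) -> d = 10; heap: [0-9 ALLOC][10-17 ALLOC][18-32 FREE]
free(d): d = 10 -> block [10-17 ALLOC]; mark free, coalesce with adjacent free neighbors -> [0-9 ALLOC][10-32 FREE]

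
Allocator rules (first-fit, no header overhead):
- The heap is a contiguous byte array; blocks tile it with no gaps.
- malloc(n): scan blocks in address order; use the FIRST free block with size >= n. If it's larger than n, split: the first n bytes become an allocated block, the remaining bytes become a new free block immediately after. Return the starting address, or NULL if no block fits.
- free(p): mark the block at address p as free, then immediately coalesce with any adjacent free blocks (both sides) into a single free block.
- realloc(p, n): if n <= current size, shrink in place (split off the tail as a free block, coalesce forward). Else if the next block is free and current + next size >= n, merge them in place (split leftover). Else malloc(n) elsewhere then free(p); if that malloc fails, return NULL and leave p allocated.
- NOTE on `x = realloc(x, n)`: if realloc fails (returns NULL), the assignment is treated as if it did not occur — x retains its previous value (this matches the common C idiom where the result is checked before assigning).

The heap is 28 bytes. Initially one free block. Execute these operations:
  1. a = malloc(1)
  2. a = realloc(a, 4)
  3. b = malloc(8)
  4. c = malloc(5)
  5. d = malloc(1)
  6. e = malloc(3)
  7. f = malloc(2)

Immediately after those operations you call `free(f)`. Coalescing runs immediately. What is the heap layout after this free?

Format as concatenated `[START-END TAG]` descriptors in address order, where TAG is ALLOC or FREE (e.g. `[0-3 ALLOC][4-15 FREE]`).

Answer: [0-3 ALLOC][4-11 ALLOC][12-16 ALLOC][17-17 ALLOC][18-20 ALLOC][21-27 FREE]

Derivation:
Op 1: a = malloc(1) -> a = 0; heap: [0-0 ALLOC][1-27 FREE]
Op 2: a = realloc(a, 4) -> a = 0; heap: [0-3 ALLOC][4-27 FREE]
Op 3: b = malloc(8) -> b = 4; heap: [0-3 ALLOC][4-11 ALLOC][12-27 FREE]
Op 4: c = malloc(5) -> c = 12; heap: [0-3 ALLOC][4-11 ALLOC][12-16 ALLOC][17-27 FREE]
Op 5: d = malloc(1) -> d = 17; heap: [0-3 ALLOC][4-11 ALLOC][12-16 ALLOC][17-17 ALLOC][18-27 FREE]
Op 6: e = malloc(3) -> e = 18; heap: [0-3 ALLOC][4-11 ALLOC][12-16 ALLOC][17-17 ALLOC][18-20 ALLOC][21-27 FREE]
Op 7: f = malloc(2) -> f = 21; heap: [0-3 ALLOC][4-11 ALLOC][12-16 ALLOC][17-17 ALLOC][18-20 ALLOC][21-22 ALLOC][23-27 FREE]
free(f): f = 21 -> block [21-22 ALLOC]; mark free, coalesce with adjacent free neighbors -> [0-3 ALLOC][4-11 ALLOC][12-16 ALLOC][17-17 ALLOC][18-20 ALLOC][21-27 FREE]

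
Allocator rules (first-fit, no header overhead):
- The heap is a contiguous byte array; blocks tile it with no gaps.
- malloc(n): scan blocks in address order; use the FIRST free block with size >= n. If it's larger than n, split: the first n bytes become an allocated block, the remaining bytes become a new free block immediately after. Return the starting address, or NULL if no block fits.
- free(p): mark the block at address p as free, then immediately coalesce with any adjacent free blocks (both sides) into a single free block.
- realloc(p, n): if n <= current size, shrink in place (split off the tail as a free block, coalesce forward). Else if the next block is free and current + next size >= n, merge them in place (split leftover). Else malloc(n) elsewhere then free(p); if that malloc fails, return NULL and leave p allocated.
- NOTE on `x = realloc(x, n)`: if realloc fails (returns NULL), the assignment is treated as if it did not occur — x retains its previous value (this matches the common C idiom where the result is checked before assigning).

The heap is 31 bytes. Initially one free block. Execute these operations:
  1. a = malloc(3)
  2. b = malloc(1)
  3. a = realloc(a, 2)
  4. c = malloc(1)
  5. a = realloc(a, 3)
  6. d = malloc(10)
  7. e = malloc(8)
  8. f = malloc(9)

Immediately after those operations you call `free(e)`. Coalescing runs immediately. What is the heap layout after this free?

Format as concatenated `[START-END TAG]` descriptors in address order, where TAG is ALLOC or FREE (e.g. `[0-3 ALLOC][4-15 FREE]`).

Op 1: a = malloc(3) -> a = 0; heap: [0-2 ALLOC][3-30 FREE]
Op 2: b = malloc(1) -> b = 3; heap: [0-2 ALLOC][3-3 ALLOC][4-30 FREE]
Op 3: a = realloc(a, 2) -> a = 0; heap: [0-1 ALLOC][2-2 FREE][3-3 ALLOC][4-30 FREE]
Op 4: c = malloc(1) -> c = 2; heap: [0-1 ALLOC][2-2 ALLOC][3-3 ALLOC][4-30 FREE]
Op 5: a = realloc(a, 3) -> a = 4; heap: [0-1 FREE][2-2 ALLOC][3-3 ALLOC][4-6 ALLOC][7-30 FREE]
Op 6: d = malloc(10) -> d = 7; heap: [0-1 FREE][2-2 ALLOC][3-3 ALLOC][4-6 ALLOC][7-16 ALLOC][17-30 FREE]
Op 7: e = malloc(8) -> e = 17; heap: [0-1 FREE][2-2 ALLOC][3-3 ALLOC][4-6 ALLOC][7-16 ALLOC][17-24 ALLOC][25-30 FREE]
Op 8: f = malloc(9) -> f = NULL; heap: [0-1 FREE][2-2 ALLOC][3-3 ALLOC][4-6 ALLOC][7-16 ALLOC][17-24 ALLOC][25-30 FREE]
free(e): e = 17 -> block [17-24 ALLOC]; mark free, coalesce with adjacent free neighbors -> [0-1 FREE][2-2 ALLOC][3-3 ALLOC][4-6 ALLOC][7-16 ALLOC][17-30 FREE]

Answer: [0-1 FREE][2-2 ALLOC][3-3 ALLOC][4-6 ALLOC][7-16 ALLOC][17-30 FREE]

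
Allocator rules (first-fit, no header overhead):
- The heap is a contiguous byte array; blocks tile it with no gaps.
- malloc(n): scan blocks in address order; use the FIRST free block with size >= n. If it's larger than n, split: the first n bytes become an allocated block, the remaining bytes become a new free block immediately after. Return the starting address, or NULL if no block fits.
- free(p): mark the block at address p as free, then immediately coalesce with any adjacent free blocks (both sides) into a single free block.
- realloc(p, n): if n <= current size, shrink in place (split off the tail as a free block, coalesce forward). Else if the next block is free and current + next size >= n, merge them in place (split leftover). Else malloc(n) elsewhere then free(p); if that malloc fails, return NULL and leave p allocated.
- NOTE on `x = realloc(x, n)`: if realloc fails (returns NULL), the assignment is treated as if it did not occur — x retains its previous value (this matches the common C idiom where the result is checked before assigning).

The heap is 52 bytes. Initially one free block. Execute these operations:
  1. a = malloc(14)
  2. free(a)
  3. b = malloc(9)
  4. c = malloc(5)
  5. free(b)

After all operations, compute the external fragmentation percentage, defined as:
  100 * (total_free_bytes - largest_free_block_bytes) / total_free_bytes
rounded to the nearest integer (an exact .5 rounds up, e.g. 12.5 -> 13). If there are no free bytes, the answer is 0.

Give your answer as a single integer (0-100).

Answer: 19

Derivation:
Op 1: a = malloc(14) -> a = 0; heap: [0-13 ALLOC][14-51 FREE]
Op 2: free(a) -> (freed a); heap: [0-51 FREE]
Op 3: b = malloc(9) -> b = 0; heap: [0-8 ALLOC][9-51 FREE]
Op 4: c = malloc(5) -> c = 9; heap: [0-8 ALLOC][9-13 ALLOC][14-51 FREE]
Op 5: free(b) -> (freed b); heap: [0-8 FREE][9-13 ALLOC][14-51 FREE]
Free blocks: [9 38] total_free=47 largest=38 -> 100*(47-38)/47 = 900/47 ≈ 19.149 -> rounds to 19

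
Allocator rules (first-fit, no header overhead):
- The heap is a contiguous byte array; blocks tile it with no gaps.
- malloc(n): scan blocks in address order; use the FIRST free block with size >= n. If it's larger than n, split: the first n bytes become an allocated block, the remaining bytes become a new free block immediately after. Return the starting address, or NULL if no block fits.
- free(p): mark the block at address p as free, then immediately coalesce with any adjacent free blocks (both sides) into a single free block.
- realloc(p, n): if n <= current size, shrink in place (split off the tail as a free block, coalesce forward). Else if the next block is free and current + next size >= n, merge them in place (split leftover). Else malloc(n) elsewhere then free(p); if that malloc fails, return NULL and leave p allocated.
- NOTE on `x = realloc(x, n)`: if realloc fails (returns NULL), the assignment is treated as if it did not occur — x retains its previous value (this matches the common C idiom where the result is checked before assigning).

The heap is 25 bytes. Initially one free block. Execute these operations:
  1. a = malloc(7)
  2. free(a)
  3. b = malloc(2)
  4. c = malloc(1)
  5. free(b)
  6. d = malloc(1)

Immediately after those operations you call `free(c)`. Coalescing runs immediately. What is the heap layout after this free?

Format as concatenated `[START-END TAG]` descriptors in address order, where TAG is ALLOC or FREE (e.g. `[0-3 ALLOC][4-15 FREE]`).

Op 1: a = malloc(7) -> a = 0; heap: [0-6 ALLOC][7-24 FREE]
Op 2: free(a) -> (freed a); heap: [0-24 FREE]
Op 3: b = malloc(2) -> b = 0; heap: [0-1 ALLOC][2-24 FREE]
Op 4: c = malloc(1) -> c = 2; heap: [0-1 ALLOC][2-2 ALLOC][3-24 FREE]
Op 5: free(b) -> (freed b); heap: [0-1 FREE][2-2 ALLOC][3-24 FREE]
Op 6: d = malloc(1) -> d = 0; heap: [0-0 ALLOC][1-1 FREE][2-2 ALLOC][3-24 FREE]
free(c): c = 2 -> block [2-2 ALLOC]; mark free, coalesce with adjacent free neighbors -> [0-0 ALLOC][1-24 FREE]

Answer: [0-0 ALLOC][1-24 FREE]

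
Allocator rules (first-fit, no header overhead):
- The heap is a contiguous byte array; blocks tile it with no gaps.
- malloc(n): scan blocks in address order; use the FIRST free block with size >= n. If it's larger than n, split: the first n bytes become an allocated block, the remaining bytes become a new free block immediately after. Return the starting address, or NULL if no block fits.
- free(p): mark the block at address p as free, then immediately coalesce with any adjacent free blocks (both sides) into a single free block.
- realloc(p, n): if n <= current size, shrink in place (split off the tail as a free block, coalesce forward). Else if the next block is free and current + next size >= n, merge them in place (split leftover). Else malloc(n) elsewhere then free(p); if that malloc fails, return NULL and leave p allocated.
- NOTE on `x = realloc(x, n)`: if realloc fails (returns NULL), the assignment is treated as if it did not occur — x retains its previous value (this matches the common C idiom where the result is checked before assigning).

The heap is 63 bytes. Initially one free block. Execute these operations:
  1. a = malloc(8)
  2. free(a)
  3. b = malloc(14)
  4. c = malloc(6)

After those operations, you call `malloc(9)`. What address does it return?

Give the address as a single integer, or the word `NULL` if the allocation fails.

Answer: 20

Derivation:
Op 1: a = malloc(8) -> a = 0; heap: [0-7 ALLOC][8-62 FREE]
Op 2: free(a) -> (freed a); heap: [0-62 FREE]
Op 3: b = malloc(14) -> b = 0; heap: [0-13 ALLOC][14-62 FREE]
Op 4: c = malloc(6) -> c = 14; heap: [0-13 ALLOC][14-19 ALLOC][20-62 FREE]
malloc(9): first-fit scan over [0-13 ALLOC][14-19 ALLOC][20-62 FREE] -> 20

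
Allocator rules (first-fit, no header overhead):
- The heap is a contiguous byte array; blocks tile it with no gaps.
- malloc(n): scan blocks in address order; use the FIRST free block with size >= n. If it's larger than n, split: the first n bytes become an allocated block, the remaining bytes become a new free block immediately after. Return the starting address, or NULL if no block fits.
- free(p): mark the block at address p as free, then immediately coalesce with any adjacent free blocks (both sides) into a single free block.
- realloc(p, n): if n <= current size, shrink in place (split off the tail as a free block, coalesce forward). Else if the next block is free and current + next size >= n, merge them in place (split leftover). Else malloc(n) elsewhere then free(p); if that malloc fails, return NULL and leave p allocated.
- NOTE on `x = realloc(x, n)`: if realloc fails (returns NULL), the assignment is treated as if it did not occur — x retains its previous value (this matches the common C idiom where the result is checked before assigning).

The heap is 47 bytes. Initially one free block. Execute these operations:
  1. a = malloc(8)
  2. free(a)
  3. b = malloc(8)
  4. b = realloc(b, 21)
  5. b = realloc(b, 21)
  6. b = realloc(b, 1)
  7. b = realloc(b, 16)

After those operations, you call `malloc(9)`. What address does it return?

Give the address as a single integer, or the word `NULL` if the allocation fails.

Op 1: a = malloc(8) -> a = 0; heap: [0-7 ALLOC][8-46 FREE]
Op 2: free(a) -> (freed a); heap: [0-46 FREE]
Op 3: b = malloc(8) -> b = 0; heap: [0-7 ALLOC][8-46 FREE]
Op 4: b = realloc(b, 21) -> b = 0; heap: [0-20 ALLOC][21-46 FREE]
Op 5: b = realloc(b, 21) -> b = 0; heap: [0-20 ALLOC][21-46 FREE]
Op 6: b = realloc(b, 1) -> b = 0; heap: [0-0 ALLOC][1-46 FREE]
Op 7: b = realloc(b, 16) -> b = 0; heap: [0-15 ALLOC][16-46 FREE]
malloc(9): first-fit scan over [0-15 ALLOC][16-46 FREE] -> 16

Answer: 16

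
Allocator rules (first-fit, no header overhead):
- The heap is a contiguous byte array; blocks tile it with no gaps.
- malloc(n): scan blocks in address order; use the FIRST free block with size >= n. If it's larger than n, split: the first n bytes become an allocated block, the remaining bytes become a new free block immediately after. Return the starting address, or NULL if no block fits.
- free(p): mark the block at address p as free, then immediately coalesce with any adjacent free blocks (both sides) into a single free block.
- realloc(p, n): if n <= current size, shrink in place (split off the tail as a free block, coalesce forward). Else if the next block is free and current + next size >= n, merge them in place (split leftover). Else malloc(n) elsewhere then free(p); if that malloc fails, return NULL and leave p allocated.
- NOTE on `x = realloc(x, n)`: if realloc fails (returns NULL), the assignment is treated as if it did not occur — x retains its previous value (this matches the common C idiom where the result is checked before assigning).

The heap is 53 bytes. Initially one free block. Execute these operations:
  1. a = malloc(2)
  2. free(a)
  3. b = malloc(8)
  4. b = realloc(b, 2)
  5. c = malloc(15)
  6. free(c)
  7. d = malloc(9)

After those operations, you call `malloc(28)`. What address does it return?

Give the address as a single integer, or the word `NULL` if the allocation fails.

Op 1: a = malloc(2) -> a = 0; heap: [0-1 ALLOC][2-52 FREE]
Op 2: free(a) -> (freed a); heap: [0-52 FREE]
Op 3: b = malloc(8) -> b = 0; heap: [0-7 ALLOC][8-52 FREE]
Op 4: b = realloc(b, 2) -> b = 0; heap: [0-1 ALLOC][2-52 FREE]
Op 5: c = malloc(15) -> c = 2; heap: [0-1 ALLOC][2-16 ALLOC][17-52 FREE]
Op 6: free(c) -> (freed c); heap: [0-1 ALLOC][2-52 FREE]
Op 7: d = malloc(9) -> d = 2; heap: [0-1 ALLOC][2-10 ALLOC][11-52 FREE]
malloc(28): first-fit scan over [0-1 ALLOC][2-10 ALLOC][11-52 FREE] -> 11

Answer: 11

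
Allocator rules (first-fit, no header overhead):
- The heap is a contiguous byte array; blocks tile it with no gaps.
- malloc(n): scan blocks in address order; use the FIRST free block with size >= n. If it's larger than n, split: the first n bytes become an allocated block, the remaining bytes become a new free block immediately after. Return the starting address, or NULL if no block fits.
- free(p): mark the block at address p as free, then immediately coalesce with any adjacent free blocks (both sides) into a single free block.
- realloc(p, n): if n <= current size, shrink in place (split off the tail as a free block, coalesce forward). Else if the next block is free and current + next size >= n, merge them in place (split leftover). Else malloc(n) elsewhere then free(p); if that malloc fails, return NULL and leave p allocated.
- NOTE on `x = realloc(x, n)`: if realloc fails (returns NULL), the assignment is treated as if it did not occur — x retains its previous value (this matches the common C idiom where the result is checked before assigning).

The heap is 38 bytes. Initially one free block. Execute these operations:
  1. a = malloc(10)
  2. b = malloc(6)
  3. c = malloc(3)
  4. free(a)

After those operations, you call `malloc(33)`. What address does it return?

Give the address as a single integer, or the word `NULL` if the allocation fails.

Answer: NULL

Derivation:
Op 1: a = malloc(10) -> a = 0; heap: [0-9 ALLOC][10-37 FREE]
Op 2: b = malloc(6) -> b = 10; heap: [0-9 ALLOC][10-15 ALLOC][16-37 FREE]
Op 3: c = malloc(3) -> c = 16; heap: [0-9 ALLOC][10-15 ALLOC][16-18 ALLOC][19-37 FREE]
Op 4: free(a) -> (freed a); heap: [0-9 FREE][10-15 ALLOC][16-18 ALLOC][19-37 FREE]
malloc(33): first-fit scan over [0-9 FREE][10-15 ALLOC][16-18 ALLOC][19-37 FREE] -> NULL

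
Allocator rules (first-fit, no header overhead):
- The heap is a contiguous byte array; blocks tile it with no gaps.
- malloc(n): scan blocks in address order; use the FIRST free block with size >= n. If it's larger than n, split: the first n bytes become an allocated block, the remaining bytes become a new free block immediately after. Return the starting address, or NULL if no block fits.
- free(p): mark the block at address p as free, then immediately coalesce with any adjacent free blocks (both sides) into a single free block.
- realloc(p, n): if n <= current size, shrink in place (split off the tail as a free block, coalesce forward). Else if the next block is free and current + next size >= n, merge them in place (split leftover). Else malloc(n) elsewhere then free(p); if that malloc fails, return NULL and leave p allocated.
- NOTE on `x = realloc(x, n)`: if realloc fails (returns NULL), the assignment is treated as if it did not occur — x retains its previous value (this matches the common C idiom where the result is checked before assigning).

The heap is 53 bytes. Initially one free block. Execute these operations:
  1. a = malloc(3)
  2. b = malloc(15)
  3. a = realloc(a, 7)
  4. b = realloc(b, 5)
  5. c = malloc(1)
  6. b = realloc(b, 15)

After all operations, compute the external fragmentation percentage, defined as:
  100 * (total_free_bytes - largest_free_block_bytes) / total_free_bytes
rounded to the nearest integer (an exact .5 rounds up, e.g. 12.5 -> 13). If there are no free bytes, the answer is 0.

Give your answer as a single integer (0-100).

Op 1: a = malloc(3) -> a = 0; heap: [0-2 ALLOC][3-52 FREE]
Op 2: b = malloc(15) -> b = 3; heap: [0-2 ALLOC][3-17 ALLOC][18-52 FREE]
Op 3: a = realloc(a, 7) -> a = 18; heap: [0-2 FREE][3-17 ALLOC][18-24 ALLOC][25-52 FREE]
Op 4: b = realloc(b, 5) -> b = 3; heap: [0-2 FREE][3-7 ALLOC][8-17 FREE][18-24 ALLOC][25-52 FREE]
Op 5: c = malloc(1) -> c = 0; heap: [0-0 ALLOC][1-2 FREE][3-7 ALLOC][8-17 FREE][18-24 ALLOC][25-52 FREE]
Op 6: b = realloc(b, 15) -> b = 3; heap: [0-0 ALLOC][1-2 FREE][3-17 ALLOC][18-24 ALLOC][25-52 FREE]
Free blocks: [2 28] total_free=30 largest=28 -> 100*(30-28)/30 = 200/30 ≈ 6.667 -> rounds to 7

Answer: 7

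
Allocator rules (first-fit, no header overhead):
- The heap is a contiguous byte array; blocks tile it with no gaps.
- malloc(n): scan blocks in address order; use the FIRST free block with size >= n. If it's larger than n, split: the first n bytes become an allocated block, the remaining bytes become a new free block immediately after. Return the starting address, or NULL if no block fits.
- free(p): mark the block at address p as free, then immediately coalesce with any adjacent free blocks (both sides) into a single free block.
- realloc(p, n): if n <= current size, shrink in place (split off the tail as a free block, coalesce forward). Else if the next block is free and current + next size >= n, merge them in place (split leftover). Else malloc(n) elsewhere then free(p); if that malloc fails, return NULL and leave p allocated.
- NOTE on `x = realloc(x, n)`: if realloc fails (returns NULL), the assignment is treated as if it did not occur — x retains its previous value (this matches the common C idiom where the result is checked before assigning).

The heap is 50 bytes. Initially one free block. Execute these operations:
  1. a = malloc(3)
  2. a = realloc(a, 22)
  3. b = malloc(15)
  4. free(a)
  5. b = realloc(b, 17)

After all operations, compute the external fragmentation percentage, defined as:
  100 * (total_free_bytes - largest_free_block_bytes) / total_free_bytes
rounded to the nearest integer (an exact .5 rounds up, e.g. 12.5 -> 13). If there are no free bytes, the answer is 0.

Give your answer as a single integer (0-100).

Op 1: a = malloc(3) -> a = 0; heap: [0-2 ALLOC][3-49 FREE]
Op 2: a = realloc(a, 22) -> a = 0; heap: [0-21 ALLOC][22-49 FREE]
Op 3: b = malloc(15) -> b = 22; heap: [0-21 ALLOC][22-36 ALLOC][37-49 FREE]
Op 4: free(a) -> (freed a); heap: [0-21 FREE][22-36 ALLOC][37-49 FREE]
Op 5: b = realloc(b, 17) -> b = 22; heap: [0-21 FREE][22-38 ALLOC][39-49 FREE]
Free blocks: [22 11] total_free=33 largest=22 -> 100*(33-22)/33 = 1100/33 ≈ 33.333 -> rounds to 33

Answer: 33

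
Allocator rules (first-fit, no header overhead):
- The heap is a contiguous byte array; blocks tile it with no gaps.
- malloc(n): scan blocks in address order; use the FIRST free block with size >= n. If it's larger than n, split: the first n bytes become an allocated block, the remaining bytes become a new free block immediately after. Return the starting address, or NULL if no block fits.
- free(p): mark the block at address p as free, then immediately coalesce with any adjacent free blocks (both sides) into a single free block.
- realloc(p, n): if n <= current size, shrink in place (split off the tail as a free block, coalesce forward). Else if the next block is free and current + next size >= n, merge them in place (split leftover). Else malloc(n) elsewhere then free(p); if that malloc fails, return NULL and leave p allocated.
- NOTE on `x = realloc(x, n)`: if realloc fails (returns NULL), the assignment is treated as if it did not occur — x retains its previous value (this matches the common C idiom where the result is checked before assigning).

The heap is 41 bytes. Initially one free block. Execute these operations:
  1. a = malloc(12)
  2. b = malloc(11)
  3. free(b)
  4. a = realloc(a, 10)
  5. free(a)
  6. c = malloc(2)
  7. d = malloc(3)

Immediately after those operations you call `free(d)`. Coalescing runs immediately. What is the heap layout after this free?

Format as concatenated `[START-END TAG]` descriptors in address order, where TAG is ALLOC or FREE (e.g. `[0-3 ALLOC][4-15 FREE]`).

Answer: [0-1 ALLOC][2-40 FREE]

Derivation:
Op 1: a = malloc(12) -> a = 0; heap: [0-11 ALLOC][12-40 FREE]
Op 2: b = malloc(11) -> b = 12; heap: [0-11 ALLOC][12-22 ALLOC][23-40 FREE]
Op 3: free(b) -> (freed b); heap: [0-11 ALLOC][12-40 FREE]
Op 4: a = realloc(a, 10) -> a = 0; heap: [0-9 ALLOC][10-40 FREE]
Op 5: free(a) -> (freed a); heap: [0-40 FREE]
Op 6: c = malloc(2) -> c = 0; heap: [0-1 ALLOC][2-40 FREE]
Op 7: d = malloc(3) -> d = 2; heap: [0-1 ALLOC][2-4 ALLOC][5-40 FREE]
free(d): d = 2 -> block [2-4 ALLOC]; mark free, coalesce with adjacent free neighbors -> [0-1 ALLOC][2-40 FREE]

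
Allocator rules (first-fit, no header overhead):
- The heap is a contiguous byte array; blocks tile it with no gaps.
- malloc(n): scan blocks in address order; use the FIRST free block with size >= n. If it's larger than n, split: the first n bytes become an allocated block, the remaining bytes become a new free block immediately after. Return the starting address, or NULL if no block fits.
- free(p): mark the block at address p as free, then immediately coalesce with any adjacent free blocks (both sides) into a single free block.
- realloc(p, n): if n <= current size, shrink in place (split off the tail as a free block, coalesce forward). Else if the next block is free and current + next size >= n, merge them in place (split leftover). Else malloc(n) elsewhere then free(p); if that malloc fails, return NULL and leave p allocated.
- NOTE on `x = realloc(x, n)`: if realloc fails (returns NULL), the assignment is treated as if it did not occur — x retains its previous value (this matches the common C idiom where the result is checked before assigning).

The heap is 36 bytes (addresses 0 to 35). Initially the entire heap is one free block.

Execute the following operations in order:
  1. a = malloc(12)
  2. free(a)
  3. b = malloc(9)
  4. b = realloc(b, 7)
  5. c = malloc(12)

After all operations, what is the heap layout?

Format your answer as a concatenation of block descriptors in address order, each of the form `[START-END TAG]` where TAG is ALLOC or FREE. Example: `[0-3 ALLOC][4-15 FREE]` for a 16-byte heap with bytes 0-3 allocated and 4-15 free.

Answer: [0-6 ALLOC][7-18 ALLOC][19-35 FREE]

Derivation:
Op 1: a = malloc(12) -> a = 0; heap: [0-11 ALLOC][12-35 FREE]
Op 2: free(a) -> (freed a); heap: [0-35 FREE]
Op 3: b = malloc(9) -> b = 0; heap: [0-8 ALLOC][9-35 FREE]
Op 4: b = realloc(b, 7) -> b = 0; heap: [0-6 ALLOC][7-35 FREE]
Op 5: c = malloc(12) -> c = 7; heap: [0-6 ALLOC][7-18 ALLOC][19-35 FREE]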